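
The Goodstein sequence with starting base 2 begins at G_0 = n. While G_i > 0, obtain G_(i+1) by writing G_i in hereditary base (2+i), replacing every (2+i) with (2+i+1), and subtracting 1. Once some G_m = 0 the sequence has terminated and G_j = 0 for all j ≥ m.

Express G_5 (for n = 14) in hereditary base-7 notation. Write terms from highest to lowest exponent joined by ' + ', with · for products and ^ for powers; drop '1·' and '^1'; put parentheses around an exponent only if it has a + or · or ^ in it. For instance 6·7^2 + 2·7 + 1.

14 —HB2→ 2^(2 + 1) + 2^2 + 2 —bump→ 3^(3 + 1) + 3^3 + 3 = 111 —(−1)→ 110
110 —HB3→ 3^(3 + 1) + 3^3 + 2 —bump→ 4^(4 + 1) + 4^4 + 2 = 1282 —(−1)→ 1281
1281 —HB4→ 4^(4 + 1) + 4^4 + 1 —bump→ 5^(5 + 1) + 5^5 + 1 = 18751 —(−1)→ 18750
18750 —HB5→ 5^(5 + 1) + 5^5 —bump→ 6^(6 + 1) + 6^6 = 326592 —(−1)→ 326591
326591 —HB6→ 6^(6 + 1) + 5·6^5 + 5·6^4 + 5·6^3 + 5·6^2 + 5·6 + 5 —bump→ 7^(7 + 1) + 5·7^5 + 5·7^4 + 5·7^3 + 5·7^2 + 5·7 + 5 = 5862841 —(−1)→ 5862840
5862840 —HB7→ 7^(7 + 1) + 5·7^5 + 5·7^4 + 5·7^3 + 5·7^2 + 5·7 + 4 —bump→ 8^(8 + 1) + 5·8^5 + 5·8^4 + 5·8^3 + 5·8^2 + 5·8 + 4 = 134404972 —(−1)→ 134404971

7^(7 + 1) + 5·7^5 + 5·7^4 + 5·7^3 + 5·7^2 + 5·7 + 4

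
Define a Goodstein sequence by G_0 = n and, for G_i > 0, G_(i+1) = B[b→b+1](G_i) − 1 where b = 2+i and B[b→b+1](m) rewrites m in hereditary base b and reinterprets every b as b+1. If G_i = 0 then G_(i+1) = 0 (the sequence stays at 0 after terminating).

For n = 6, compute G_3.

(0) 6|_2 = 2^2 + 2 ↦ 3^3 + 3|_3 = 30 ⇒ 29
(1) 29|_3 = 3^3 + 2 ↦ 4^4 + 2|_4 = 258 ⇒ 257
(2) 257|_4 = 4^4 + 1 ↦ 5^5 + 1|_5 = 3126 ⇒ 3125
(3) 3125|_5 = 5^5 ↦ 6^6|_6 = 46656 ⇒ 46655

3125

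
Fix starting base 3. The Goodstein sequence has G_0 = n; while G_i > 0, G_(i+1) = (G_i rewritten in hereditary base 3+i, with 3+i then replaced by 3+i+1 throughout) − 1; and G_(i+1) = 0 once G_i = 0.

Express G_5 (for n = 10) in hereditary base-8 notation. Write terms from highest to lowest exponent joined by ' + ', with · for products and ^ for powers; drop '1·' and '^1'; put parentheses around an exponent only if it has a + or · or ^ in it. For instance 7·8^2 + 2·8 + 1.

4·8 + 1

i=0: 10 = 3^2 + 1 (b=3); 3→4: 4^2 + 1 = 17; 17−1 = 16
i=1: 16 = 4^2 (b=4); 4→5: 5^2 = 25; 25−1 = 24
i=2: 24 = 4·5 + 4 (b=5); 5→6: 4·6 + 4 = 28; 28−1 = 27
i=3: 27 = 4·6 + 3 (b=6); 6→7: 4·7 + 3 = 31; 31−1 = 30
i=4: 30 = 4·7 + 2 (b=7); 7→8: 4·8 + 2 = 34; 34−1 = 33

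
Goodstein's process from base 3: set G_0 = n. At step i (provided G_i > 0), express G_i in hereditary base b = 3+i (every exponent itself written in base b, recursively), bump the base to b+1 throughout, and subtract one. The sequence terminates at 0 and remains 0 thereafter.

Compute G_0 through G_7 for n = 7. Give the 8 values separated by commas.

7, 8, 9, 9, 9, 9, 9, 9

step 0: 7 = 2·3 + 1; sub 4 for 3: 2·4 + 1; = 9; G_1 = 9−1 = 8
step 1: 8 = 2·4; sub 5 for 4: 2·5; = 10; G_2 = 10−1 = 9
step 2: 9 = 5 + 4; sub 6 for 5: 6 + 4; = 10; G_3 = 10−1 = 9
step 3: 9 = 6 + 3; sub 7 for 6: 7 + 3; = 10; G_4 = 10−1 = 9
step 4: 9 = 7 + 2; sub 8 for 7: 8 + 2; = 10; G_5 = 10−1 = 9
step 5: 9 = 8 + 1; sub 9 for 8: 9 + 1; = 10; G_6 = 10−1 = 9
step 6: 9 = 9; sub 10 for 9: 10; = 10; G_7 = 10−1 = 9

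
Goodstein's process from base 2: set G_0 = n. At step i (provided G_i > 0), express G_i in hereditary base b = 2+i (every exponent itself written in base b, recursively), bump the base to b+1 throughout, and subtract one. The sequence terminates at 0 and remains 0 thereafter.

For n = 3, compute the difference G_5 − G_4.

i=0: 3 = 2 + 1 (b=2); 2→3: 3 + 1 = 4; 4−1 = 3
i=1: 3 = 3 (b=3); 3→4: 4 = 4; 4−1 = 3
i=2: 3 = 3 (b=4); 4→5: 3 = 3; 3−1 = 2
i=3: 2 = 2 (b=5); 5→6: 2 = 2; 2−1 = 1
i=4: 1 = 1 (b=6); 6→7: 1 = 1; 1−1 = 0

-1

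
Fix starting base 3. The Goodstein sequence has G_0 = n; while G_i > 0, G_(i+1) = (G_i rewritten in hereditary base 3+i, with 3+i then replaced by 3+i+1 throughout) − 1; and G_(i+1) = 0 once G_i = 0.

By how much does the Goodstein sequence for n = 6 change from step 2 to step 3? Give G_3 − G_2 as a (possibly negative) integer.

0

i=0: 6 = 2·3 (b=3); 3→4: 2·4 = 8; 8−1 = 7
i=1: 7 = 4 + 3 (b=4); 4→5: 5 + 3 = 8; 8−1 = 7
i=2: 7 = 5 + 2 (b=5); 5→6: 6 + 2 = 8; 8−1 = 7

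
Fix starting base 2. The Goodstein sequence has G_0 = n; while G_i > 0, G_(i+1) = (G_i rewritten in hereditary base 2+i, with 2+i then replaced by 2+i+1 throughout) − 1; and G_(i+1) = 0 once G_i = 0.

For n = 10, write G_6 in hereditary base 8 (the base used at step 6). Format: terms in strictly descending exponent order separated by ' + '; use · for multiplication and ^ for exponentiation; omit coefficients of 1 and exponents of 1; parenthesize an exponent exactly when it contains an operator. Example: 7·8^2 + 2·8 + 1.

5·8^8 + 5·8^5 + 5·8^4 + 5·8^3 + 5·8^2 + 5·8 + 3

base 2: 10 = 2^(2 + 1) + 2; at 3: 3^(3 + 1) + 3 = 84; next = 83
base 3: 83 = 3^(3 + 1) + 2; at 4: 4^(4 + 1) + 2 = 1026; next = 1025
base 4: 1025 = 4^(4 + 1) + 1; at 5: 5^(5 + 1) + 1 = 15626; next = 15625
base 5: 15625 = 5^(5 + 1); at 6: 6^(6 + 1) = 279936; next = 279935
base 6: 279935 = 5·6^6 + 5·6^5 + 5·6^4 + 5·6^3 + 5·6^2 + 5·6 + 5; at 7: 5·7^7 + 5·7^5 + 5·7^4 + 5·7^3 + 5·7^2 + 5·7 + 5 = 4215755; next = 4215754
base 7: 4215754 = 5·7^7 + 5·7^5 + 5·7^4 + 5·7^3 + 5·7^2 + 5·7 + 4; at 8: 5·8^8 + 5·8^5 + 5·8^4 + 5·8^3 + 5·8^2 + 5·8 + 4 = 84073324; next = 84073323
base 8: 84073323 = 5·8^8 + 5·8^5 + 5·8^4 + 5·8^3 + 5·8^2 + 5·8 + 3; at 9: 5·9^9 + 5·9^5 + 5·9^4 + 5·9^3 + 5·9^2 + 5·9 + 3 = 1937434593; next = 1937434592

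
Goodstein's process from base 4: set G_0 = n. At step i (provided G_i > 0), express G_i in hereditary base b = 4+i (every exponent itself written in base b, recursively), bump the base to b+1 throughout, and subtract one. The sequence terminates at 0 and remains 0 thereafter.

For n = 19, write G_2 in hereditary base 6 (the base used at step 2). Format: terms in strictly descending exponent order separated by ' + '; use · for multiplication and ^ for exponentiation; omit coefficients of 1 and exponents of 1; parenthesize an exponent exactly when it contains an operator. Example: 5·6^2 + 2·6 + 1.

step 0: 19 = 4^2 + 3; sub 5 for 4: 5^2 + 3; = 28; G_1 = 28−1 = 27
step 1: 27 = 5^2 + 2; sub 6 for 5: 6^2 + 2; = 38; G_2 = 38−1 = 37
step 2: 37 = 6^2 + 1; sub 7 for 6: 7^2 + 1; = 50; G_3 = 50−1 = 49

6^2 + 1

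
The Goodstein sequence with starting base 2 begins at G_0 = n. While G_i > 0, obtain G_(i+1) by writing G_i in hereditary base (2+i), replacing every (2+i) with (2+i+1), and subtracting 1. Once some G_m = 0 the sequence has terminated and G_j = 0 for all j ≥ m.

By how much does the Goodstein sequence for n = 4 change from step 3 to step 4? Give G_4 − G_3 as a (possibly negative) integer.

G_0=4  [base 2] 2^2  →[2↦3]→  3^3 = 27  −1 ⇒ G_1=26
G_1=26  [base 3] 2·3^2 + 2·3 + 2  →[3↦4]→  2·4^2 + 2·4 + 2 = 42  −1 ⇒ G_2=41
G_2=41  [base 4] 2·4^2 + 2·4 + 1  →[4↦5]→  2·5^2 + 2·5 + 1 = 61  −1 ⇒ G_3=60
G_3=60  [base 5] 2·5^2 + 2·5  →[5↦6]→  2·6^2 + 2·6 = 84  −1 ⇒ G_4=83

23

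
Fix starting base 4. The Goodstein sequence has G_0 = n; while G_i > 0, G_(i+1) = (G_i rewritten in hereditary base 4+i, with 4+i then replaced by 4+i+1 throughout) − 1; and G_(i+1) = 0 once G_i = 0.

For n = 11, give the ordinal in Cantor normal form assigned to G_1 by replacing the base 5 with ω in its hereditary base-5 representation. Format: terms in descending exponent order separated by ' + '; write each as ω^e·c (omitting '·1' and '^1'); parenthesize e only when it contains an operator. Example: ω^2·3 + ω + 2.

step 0: 11 = 2·4 + 3; sub 5 for 4: 2·5 + 3; = 13; G_1 = 13−1 = 12
step 1: 12 = 2·5 + 2; sub 6 for 5: 2·6 + 2; = 14; G_2 = 14−1 = 13

ω·2 + 2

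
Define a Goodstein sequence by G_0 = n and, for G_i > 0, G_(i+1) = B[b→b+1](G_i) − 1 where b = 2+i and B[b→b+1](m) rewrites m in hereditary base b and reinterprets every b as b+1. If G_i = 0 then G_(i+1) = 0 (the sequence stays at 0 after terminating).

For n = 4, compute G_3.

step 0: 4 = 2^2; sub 3 for 2: 3^3; = 27; G_1 = 27−1 = 26
step 1: 26 = 2·3^2 + 2·3 + 2; sub 4 for 3: 2·4^2 + 2·4 + 2; = 42; G_2 = 42−1 = 41
step 2: 41 = 2·4^2 + 2·4 + 1; sub 5 for 4: 2·5^2 + 2·5 + 1; = 61; G_3 = 61−1 = 60
step 3: 60 = 2·5^2 + 2·5; sub 6 for 5: 2·6^2 + 2·6; = 84; G_4 = 84−1 = 83

60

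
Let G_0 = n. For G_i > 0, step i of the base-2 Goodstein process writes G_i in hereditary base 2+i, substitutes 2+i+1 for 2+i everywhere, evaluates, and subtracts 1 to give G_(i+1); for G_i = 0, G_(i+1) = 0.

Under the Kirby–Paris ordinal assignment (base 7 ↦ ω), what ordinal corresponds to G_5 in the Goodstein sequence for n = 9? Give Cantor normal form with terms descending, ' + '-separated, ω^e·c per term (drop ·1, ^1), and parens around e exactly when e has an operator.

ω^ω·3 + ω^3·3 + ω^2·3 + ω·3

base 2: 9 = 2^(2 + 1) + 1; at 3: 3^(3 + 1) + 1 = 82; next = 81
base 3: 81 = 3^(3 + 1); at 4: 4^(4 + 1) = 1024; next = 1023
base 4: 1023 = 3·4^4 + 3·4^3 + 3·4^2 + 3·4 + 3; at 5: 3·5^5 + 3·5^3 + 3·5^2 + 3·5 + 3 = 9843; next = 9842
base 5: 9842 = 3·5^5 + 3·5^3 + 3·5^2 + 3·5 + 2; at 6: 3·6^6 + 3·6^3 + 3·6^2 + 3·6 + 2 = 140744; next = 140743
base 6: 140743 = 3·6^6 + 3·6^3 + 3·6^2 + 3·6 + 1; at 7: 3·7^7 + 3·7^3 + 3·7^2 + 3·7 + 1 = 2471827; next = 2471826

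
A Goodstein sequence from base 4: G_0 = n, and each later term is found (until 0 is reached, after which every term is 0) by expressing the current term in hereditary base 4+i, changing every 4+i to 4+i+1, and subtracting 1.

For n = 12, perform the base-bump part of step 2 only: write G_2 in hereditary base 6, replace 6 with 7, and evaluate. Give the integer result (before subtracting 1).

17

[0] 12 ≡ 3·4 (base 4). Lift 5: 15. −1: 14.
[1] 14 ≡ 2·5 + 4 (base 5). Lift 6: 16. −1: 15.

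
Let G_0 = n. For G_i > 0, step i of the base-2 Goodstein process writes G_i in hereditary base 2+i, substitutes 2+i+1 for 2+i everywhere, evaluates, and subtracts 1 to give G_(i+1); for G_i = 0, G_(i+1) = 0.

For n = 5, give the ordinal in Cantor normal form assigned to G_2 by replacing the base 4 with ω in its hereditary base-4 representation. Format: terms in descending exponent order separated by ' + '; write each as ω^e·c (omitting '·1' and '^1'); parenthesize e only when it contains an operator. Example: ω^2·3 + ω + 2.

[0] 5 ≡ 2^2 + 1 (base 2). Lift 3: 28. −1: 27.
[1] 27 ≡ 3^3 (base 3). Lift 4: 256. −1: 255.
[2] 255 ≡ 3·4^3 + 3·4^2 + 3·4 + 3 (base 4). Lift 5: 468. −1: 467.

ω^3·3 + ω^2·3 + ω·3 + 3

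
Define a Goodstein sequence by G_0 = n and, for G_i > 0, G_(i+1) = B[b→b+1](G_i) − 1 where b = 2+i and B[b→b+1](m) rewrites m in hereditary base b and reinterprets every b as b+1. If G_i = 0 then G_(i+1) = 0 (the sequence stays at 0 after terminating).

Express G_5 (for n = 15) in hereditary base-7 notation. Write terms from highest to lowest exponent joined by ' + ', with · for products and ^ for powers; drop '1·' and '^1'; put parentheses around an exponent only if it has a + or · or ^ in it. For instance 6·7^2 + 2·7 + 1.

15 —HB2→ 2^(2 + 1) + 2^2 + 2 + 1 —bump→ 3^(3 + 1) + 3^3 + 3 + 1 = 112 —(−1)→ 111
111 —HB3→ 3^(3 + 1) + 3^3 + 3 —bump→ 4^(4 + 1) + 4^4 + 4 = 1284 —(−1)→ 1283
1283 —HB4→ 4^(4 + 1) + 4^4 + 3 —bump→ 5^(5 + 1) + 5^5 + 3 = 18753 —(−1)→ 18752
18752 —HB5→ 5^(5 + 1) + 5^5 + 2 —bump→ 6^(6 + 1) + 6^6 + 2 = 326594 —(−1)→ 326593
326593 —HB6→ 6^(6 + 1) + 6^6 + 1 —bump→ 7^(7 + 1) + 7^7 + 1 = 6588345 —(−1)→ 6588344
6588344 —HB7→ 7^(7 + 1) + 7^7 —bump→ 8^(8 + 1) + 8^8 = 150994944 —(−1)→ 150994943

7^(7 + 1) + 7^7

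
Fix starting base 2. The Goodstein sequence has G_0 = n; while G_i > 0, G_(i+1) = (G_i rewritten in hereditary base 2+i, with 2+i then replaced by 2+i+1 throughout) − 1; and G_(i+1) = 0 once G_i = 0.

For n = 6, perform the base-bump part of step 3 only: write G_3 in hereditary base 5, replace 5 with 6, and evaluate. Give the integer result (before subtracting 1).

46656

6 —HB2→ 2^2 + 2 —bump→ 3^3 + 3 = 30 —(−1)→ 29
29 —HB3→ 3^3 + 2 —bump→ 4^4 + 2 = 258 —(−1)→ 257
257 —HB4→ 4^4 + 1 —bump→ 5^5 + 1 = 3126 —(−1)→ 3125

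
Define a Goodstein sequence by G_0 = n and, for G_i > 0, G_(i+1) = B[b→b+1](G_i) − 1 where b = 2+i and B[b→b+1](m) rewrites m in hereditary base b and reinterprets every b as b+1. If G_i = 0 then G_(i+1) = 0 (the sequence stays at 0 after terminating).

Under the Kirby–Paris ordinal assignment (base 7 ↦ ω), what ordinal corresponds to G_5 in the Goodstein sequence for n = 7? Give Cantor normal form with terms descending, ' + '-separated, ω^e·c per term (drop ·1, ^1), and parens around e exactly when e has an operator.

[0] 7 ≡ 2^2 + 2 + 1 (base 2). Lift 3: 31. −1: 30.
[1] 30 ≡ 3^3 + 3 (base 3). Lift 4: 260. −1: 259.
[2] 259 ≡ 4^4 + 3 (base 4). Lift 5: 3128. −1: 3127.
[3] 3127 ≡ 5^5 + 2 (base 5). Lift 6: 46658. −1: 46657.
[4] 46657 ≡ 6^6 + 1 (base 6). Lift 7: 823544. −1: 823543.

ω^ω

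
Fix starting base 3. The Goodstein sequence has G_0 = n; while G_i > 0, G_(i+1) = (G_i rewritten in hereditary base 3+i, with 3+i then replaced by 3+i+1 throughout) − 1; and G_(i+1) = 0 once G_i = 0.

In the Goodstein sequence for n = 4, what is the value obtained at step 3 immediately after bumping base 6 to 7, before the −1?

i=0: 4 = 3 + 1 (b=3); 3→4: 4 + 1 = 5; 5−1 = 4
i=1: 4 = 4 (b=4); 4→5: 5 = 5; 5−1 = 4
i=2: 4 = 4 (b=5); 5→6: 4 = 4; 4−1 = 3
i=3: 3 = 3 (b=6); 6→7: 3 = 3; 3−1 = 2

3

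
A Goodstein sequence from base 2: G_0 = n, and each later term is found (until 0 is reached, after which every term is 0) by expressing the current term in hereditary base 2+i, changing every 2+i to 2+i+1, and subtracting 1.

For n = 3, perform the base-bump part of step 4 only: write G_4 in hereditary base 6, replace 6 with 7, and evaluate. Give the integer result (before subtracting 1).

(0) 3|_2 = 2 + 1 ↦ 3 + 1|_3 = 4 ⇒ 3
(1) 3|_3 = 3 ↦ 4|_4 = 4 ⇒ 3
(2) 3|_4 = 3 ↦ 3|_5 = 3 ⇒ 2
(3) 2|_5 = 2 ↦ 2|_6 = 2 ⇒ 1
(4) 1|_6 = 1 ↦ 1|_7 = 1 ⇒ 0

1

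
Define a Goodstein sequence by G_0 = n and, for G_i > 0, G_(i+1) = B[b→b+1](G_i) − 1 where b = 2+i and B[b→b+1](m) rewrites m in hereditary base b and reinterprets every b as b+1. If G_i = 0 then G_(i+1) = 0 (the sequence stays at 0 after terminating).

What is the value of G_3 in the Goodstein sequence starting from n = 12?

G_0 = 12. HB_2(12) = 2^(2 + 1) + 2^2. Bump = 108. G_1 = 107.
G_1 = 107. HB_3(107) = 3^(3 + 1) + 2·3^2 + 2·3 + 2. Bump = 1066. G_2 = 1065.
G_2 = 1065. HB_4(1065) = 4^(4 + 1) + 2·4^2 + 2·4 + 1. Bump = 15686. G_3 = 15685.
G_3 = 15685. HB_5(15685) = 5^(5 + 1) + 2·5^2 + 2·5. Bump = 280020. G_4 = 280019.

15685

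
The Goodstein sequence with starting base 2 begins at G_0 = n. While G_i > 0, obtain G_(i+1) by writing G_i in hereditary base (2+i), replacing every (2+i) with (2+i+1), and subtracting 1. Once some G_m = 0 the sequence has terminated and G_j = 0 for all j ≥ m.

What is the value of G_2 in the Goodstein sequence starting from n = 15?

base 2: 15 = 2^(2 + 1) + 2^2 + 2 + 1; at 3: 3^(3 + 1) + 3^3 + 3 + 1 = 112; next = 111
base 3: 111 = 3^(3 + 1) + 3^3 + 3; at 4: 4^(4 + 1) + 4^4 + 4 = 1284; next = 1283
base 4: 1283 = 4^(4 + 1) + 4^4 + 3; at 5: 5^(5 + 1) + 5^5 + 3 = 18753; next = 18752

1283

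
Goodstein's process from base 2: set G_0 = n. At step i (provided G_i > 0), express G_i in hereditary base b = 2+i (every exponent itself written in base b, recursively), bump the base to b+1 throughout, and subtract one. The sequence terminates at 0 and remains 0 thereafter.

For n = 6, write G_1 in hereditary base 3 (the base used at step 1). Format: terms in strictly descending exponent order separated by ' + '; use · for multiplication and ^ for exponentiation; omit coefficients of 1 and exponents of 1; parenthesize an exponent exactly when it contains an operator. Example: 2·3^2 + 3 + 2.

G_0=6  [base 2] 2^2 + 2  →[2↦3]→  3^3 + 3 = 30  −1 ⇒ G_1=29
G_1=29  [base 3] 3^3 + 2  →[3↦4]→  4^4 + 2 = 258  −1 ⇒ G_2=257

3^3 + 2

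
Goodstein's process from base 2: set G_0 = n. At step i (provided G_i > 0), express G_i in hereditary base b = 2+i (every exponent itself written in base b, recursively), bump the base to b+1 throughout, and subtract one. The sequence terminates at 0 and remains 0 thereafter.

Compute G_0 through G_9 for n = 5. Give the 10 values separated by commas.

[0] 5 ≡ 2^2 + 1 (base 2). Lift 3: 28. −1: 27.
[1] 27 ≡ 3^3 (base 3). Lift 4: 256. −1: 255.
[2] 255 ≡ 3·4^3 + 3·4^2 + 3·4 + 3 (base 4). Lift 5: 468. −1: 467.
[3] 467 ≡ 3·5^3 + 3·5^2 + 3·5 + 2 (base 5). Lift 6: 776. −1: 775.
[4] 775 ≡ 3·6^3 + 3·6^2 + 3·6 + 1 (base 6). Lift 7: 1198. −1: 1197.
[5] 1197 ≡ 3·7^3 + 3·7^2 + 3·7 (base 7). Lift 8: 1752. −1: 1751.
[6] 1751 ≡ 3·8^3 + 3·8^2 + 2·8 + 7 (base 8). Lift 9: 2455. −1: 2454.
[7] 2454 ≡ 3·9^3 + 3·9^2 + 2·9 + 6 (base 9). Lift 10: 3326. −1: 3325.
[8] 3325 ≡ 3·10^3 + 3·10^2 + 2·10 + 5 (base 10). Lift 11: 4383. −1: 4382.

5, 27, 255, 467, 775, 1197, 1751, 2454, 3325, 4382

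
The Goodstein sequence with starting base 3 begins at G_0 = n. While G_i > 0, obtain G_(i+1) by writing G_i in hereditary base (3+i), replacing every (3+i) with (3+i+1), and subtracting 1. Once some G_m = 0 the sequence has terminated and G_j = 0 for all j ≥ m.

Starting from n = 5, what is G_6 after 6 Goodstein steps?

step 0: 5 = 3 + 2; sub 4 for 3: 4 + 2; = 6; G_1 = 6−1 = 5
step 1: 5 = 4 + 1; sub 5 for 4: 5 + 1; = 6; G_2 = 6−1 = 5
step 2: 5 = 5; sub 6 for 5: 6; = 6; G_3 = 6−1 = 5
step 3: 5 = 5; sub 7 for 6: 5; = 5; G_4 = 5−1 = 4
step 4: 4 = 4; sub 8 for 7: 4; = 4; G_5 = 4−1 = 3
step 5: 3 = 3; sub 9 for 8: 3; = 3; G_6 = 3−1 = 2

2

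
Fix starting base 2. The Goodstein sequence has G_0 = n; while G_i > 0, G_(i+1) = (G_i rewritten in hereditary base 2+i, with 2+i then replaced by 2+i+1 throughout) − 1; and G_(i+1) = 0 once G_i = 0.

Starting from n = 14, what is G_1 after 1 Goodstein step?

14 —HB2→ 2^(2 + 1) + 2^2 + 2 —bump→ 3^(3 + 1) + 3^3 + 3 = 111 —(−1)→ 110
110 —HB3→ 3^(3 + 1) + 3^3 + 2 —bump→ 4^(4 + 1) + 4^4 + 2 = 1282 —(−1)→ 1281

110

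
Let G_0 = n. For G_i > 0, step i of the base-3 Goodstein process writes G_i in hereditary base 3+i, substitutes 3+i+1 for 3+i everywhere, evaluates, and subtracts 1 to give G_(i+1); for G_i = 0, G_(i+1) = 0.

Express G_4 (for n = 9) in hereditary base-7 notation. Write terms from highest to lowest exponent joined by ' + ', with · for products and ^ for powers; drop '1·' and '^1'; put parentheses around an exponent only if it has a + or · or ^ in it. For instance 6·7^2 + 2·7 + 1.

3·7

(0) 9|_3 = 3^2 ↦ 4^2|_4 = 16 ⇒ 15
(1) 15|_4 = 3·4 + 3 ↦ 3·5 + 3|_5 = 18 ⇒ 17
(2) 17|_5 = 3·5 + 2 ↦ 3·6 + 2|_6 = 20 ⇒ 19
(3) 19|_6 = 3·6 + 1 ↦ 3·7 + 1|_7 = 22 ⇒ 21
(4) 21|_7 = 3·7 ↦ 3·8|_8 = 24 ⇒ 23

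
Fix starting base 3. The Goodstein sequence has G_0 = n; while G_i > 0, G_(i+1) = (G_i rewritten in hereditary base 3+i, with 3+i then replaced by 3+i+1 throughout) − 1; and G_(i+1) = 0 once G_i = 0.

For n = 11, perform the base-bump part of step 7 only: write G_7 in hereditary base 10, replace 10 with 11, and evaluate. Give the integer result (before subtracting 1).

56

11 —HB3→ 3^2 + 2 —bump→ 4^2 + 2 = 18 —(−1)→ 17
17 —HB4→ 4^2 + 1 —bump→ 5^2 + 1 = 26 —(−1)→ 25
25 —HB5→ 5^2 —bump→ 6^2 = 36 —(−1)→ 35
35 —HB6→ 5·6 + 5 —bump→ 5·7 + 5 = 40 —(−1)→ 39
39 —HB7→ 5·7 + 4 —bump→ 5·8 + 4 = 44 —(−1)→ 43
43 —HB8→ 5·8 + 3 —bump→ 5·9 + 3 = 48 —(−1)→ 47
47 —HB9→ 5·9 + 2 —bump→ 5·10 + 2 = 52 —(−1)→ 51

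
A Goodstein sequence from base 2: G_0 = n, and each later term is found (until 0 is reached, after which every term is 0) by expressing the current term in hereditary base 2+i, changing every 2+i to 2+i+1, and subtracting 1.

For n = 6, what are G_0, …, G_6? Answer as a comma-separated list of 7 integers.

(0) 6|_2 = 2^2 + 2 ↦ 3^3 + 3|_3 = 30 ⇒ 29
(1) 29|_3 = 3^3 + 2 ↦ 4^4 + 2|_4 = 258 ⇒ 257
(2) 257|_4 = 4^4 + 1 ↦ 5^5 + 1|_5 = 3126 ⇒ 3125
(3) 3125|_5 = 5^5 ↦ 6^6|_6 = 46656 ⇒ 46655
(4) 46655|_6 = 5·6^5 + 5·6^4 + 5·6^3 + 5·6^2 + 5·6 + 5 ↦ 5·7^5 + 5·7^4 + 5·7^3 + 5·7^2 + 5·7 + 5|_7 = 98040 ⇒ 98039
(5) 98039|_7 = 5·7^5 + 5·7^4 + 5·7^3 + 5·7^2 + 5·7 + 4 ↦ 5·8^5 + 5·8^4 + 5·8^3 + 5·8^2 + 5·8 + 4|_8 = 187244 ⇒ 187243

6, 29, 257, 3125, 46655, 98039, 187243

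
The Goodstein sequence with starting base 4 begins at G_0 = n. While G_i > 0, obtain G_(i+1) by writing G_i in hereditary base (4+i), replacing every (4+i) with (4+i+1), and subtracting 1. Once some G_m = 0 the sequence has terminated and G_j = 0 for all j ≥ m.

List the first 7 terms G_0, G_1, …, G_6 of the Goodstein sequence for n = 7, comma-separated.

base 4: 7 = 4 + 3; at 5: 5 + 3 = 8; next = 7
base 5: 7 = 5 + 2; at 6: 6 + 2 = 8; next = 7
base 6: 7 = 6 + 1; at 7: 7 + 1 = 8; next = 7
base 7: 7 = 7; at 8: 8 = 8; next = 7
base 8: 7 = 7; at 9: 7 = 7; next = 6
base 9: 6 = 6; at 10: 6 = 6; next = 5

7, 7, 7, 7, 7, 6, 5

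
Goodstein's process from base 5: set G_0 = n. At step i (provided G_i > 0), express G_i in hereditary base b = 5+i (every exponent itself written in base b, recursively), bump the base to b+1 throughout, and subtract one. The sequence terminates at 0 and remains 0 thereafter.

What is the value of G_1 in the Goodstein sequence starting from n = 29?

G_0=29  [base 5] 5^2 + 4  →[5↦6]→  6^2 + 4 = 40  −1 ⇒ G_1=39
G_1=39  [base 6] 6^2 + 3  →[6↦7]→  7^2 + 3 = 52  −1 ⇒ G_2=51

39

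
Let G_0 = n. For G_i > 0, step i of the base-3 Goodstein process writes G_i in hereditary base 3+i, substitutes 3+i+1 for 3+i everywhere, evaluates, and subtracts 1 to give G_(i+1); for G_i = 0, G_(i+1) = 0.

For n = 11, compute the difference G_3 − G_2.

G_0=11  [base 3] 3^2 + 2  →[3↦4]→  4^2 + 2 = 18  −1 ⇒ G_1=17
G_1=17  [base 4] 4^2 + 1  →[4↦5]→  5^2 + 1 = 26  −1 ⇒ G_2=25
G_2=25  [base 5] 5^2  →[5↦6]→  6^2 = 36  −1 ⇒ G_3=35

10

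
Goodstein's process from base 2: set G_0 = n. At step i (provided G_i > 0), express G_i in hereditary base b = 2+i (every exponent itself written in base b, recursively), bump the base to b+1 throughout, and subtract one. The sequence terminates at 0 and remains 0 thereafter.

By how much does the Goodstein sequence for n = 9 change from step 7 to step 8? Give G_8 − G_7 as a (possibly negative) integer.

28837739404

9 —HB2→ 2^(2 + 1) + 1 —bump→ 3^(3 + 1) + 1 = 82 —(−1)→ 81
81 —HB3→ 3^(3 + 1) —bump→ 4^(4 + 1) = 1024 —(−1)→ 1023
1023 —HB4→ 3·4^4 + 3·4^3 + 3·4^2 + 3·4 + 3 —bump→ 3·5^5 + 3·5^3 + 3·5^2 + 3·5 + 3 = 9843 —(−1)→ 9842
9842 —HB5→ 3·5^5 + 3·5^3 + 3·5^2 + 3·5 + 2 —bump→ 3·6^6 + 3·6^3 + 3·6^2 + 3·6 + 2 = 140744 —(−1)→ 140743
140743 —HB6→ 3·6^6 + 3·6^3 + 3·6^2 + 3·6 + 1 —bump→ 3·7^7 + 3·7^3 + 3·7^2 + 3·7 + 1 = 2471827 —(−1)→ 2471826
2471826 —HB7→ 3·7^7 + 3·7^3 + 3·7^2 + 3·7 —bump→ 3·8^8 + 3·8^3 + 3·8^2 + 3·8 = 50333400 —(−1)→ 50333399
50333399 —HB8→ 3·8^8 + 3·8^3 + 3·8^2 + 2·8 + 7 —bump→ 3·9^9 + 3·9^3 + 3·9^2 + 2·9 + 7 = 1162263922 —(−1)→ 1162263921
1162263921 —HB9→ 3·9^9 + 3·9^3 + 3·9^2 + 2·9 + 6 —bump→ 3·10^10 + 3·10^3 + 3·10^2 + 2·10 + 6 = 30000003326 —(−1)→ 30000003325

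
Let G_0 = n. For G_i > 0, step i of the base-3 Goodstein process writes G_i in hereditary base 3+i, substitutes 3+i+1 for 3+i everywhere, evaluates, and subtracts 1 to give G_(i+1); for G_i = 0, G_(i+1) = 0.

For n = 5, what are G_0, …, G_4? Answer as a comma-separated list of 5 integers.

5, 5, 5, 5, 4

step 0: 5 = 3 + 2; sub 4 for 3: 4 + 2; = 6; G_1 = 6−1 = 5
step 1: 5 = 4 + 1; sub 5 for 4: 5 + 1; = 6; G_2 = 6−1 = 5
step 2: 5 = 5; sub 6 for 5: 6; = 6; G_3 = 6−1 = 5
step 3: 5 = 5; sub 7 for 6: 5; = 5; G_4 = 5−1 = 4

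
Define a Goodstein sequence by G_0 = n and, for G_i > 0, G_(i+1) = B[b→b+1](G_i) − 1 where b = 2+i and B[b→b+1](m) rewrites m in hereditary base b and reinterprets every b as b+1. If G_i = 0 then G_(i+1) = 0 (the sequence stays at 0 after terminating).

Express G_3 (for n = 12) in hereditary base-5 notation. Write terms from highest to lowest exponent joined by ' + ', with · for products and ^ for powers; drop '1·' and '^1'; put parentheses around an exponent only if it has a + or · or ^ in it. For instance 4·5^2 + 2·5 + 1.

i=0: 12 = 2^(2 + 1) + 2^2 (b=2); 2→3: 3^(3 + 1) + 3^3 = 108; 108−1 = 107
i=1: 107 = 3^(3 + 1) + 2·3^2 + 2·3 + 2 (b=3); 3→4: 4^(4 + 1) + 2·4^2 + 2·4 + 2 = 1066; 1066−1 = 1065
i=2: 1065 = 4^(4 + 1) + 2·4^2 + 2·4 + 1 (b=4); 4→5: 5^(5 + 1) + 2·5^2 + 2·5 + 1 = 15686; 15686−1 = 15685

5^(5 + 1) + 2·5^2 + 2·5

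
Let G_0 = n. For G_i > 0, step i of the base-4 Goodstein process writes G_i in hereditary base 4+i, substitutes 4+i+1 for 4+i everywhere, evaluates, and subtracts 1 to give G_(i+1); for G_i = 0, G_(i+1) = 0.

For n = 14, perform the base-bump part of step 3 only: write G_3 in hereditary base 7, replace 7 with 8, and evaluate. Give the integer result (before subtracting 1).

22

G_0 = 14. HB_4(14) = 3·4 + 2. Bump = 17. G_1 = 16.
G_1 = 16. HB_5(16) = 3·5 + 1. Bump = 19. G_2 = 18.
G_2 = 18. HB_6(18) = 3·6. Bump = 21. G_3 = 20.
G_3 = 20. HB_7(20) = 2·7 + 6. Bump = 22. G_4 = 21.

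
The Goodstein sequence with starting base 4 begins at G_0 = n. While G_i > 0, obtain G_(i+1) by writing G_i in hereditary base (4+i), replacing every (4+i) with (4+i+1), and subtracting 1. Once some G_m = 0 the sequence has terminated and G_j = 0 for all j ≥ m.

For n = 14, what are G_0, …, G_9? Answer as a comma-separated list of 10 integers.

G_0 = 14. HB_4(14) = 3·4 + 2. Bump = 17. G_1 = 16.
G_1 = 16. HB_5(16) = 3·5 + 1. Bump = 19. G_2 = 18.
G_2 = 18. HB_6(18) = 3·6. Bump = 21. G_3 = 20.
G_3 = 20. HB_7(20) = 2·7 + 6. Bump = 22. G_4 = 21.
G_4 = 21. HB_8(21) = 2·8 + 5. Bump = 23. G_5 = 22.
G_5 = 22. HB_9(22) = 2·9 + 4. Bump = 24. G_6 = 23.
G_6 = 23. HB_10(23) = 2·10 + 3. Bump = 25. G_7 = 24.
G_7 = 24. HB_11(24) = 2·11 + 2. Bump = 26. G_8 = 25.
G_8 = 25. HB_12(25) = 2·12 + 1. Bump = 27. G_9 = 26.

14, 16, 18, 20, 21, 22, 23, 24, 25, 26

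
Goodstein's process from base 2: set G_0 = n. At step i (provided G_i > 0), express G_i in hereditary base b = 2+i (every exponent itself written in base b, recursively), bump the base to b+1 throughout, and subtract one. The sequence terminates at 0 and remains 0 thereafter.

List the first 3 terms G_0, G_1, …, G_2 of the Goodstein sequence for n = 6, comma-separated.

G_0 = 6. HB_2(6) = 2^2 + 2. Bump = 30. G_1 = 29.
G_1 = 29. HB_3(29) = 3^3 + 2. Bump = 258. G_2 = 257.

6, 29, 257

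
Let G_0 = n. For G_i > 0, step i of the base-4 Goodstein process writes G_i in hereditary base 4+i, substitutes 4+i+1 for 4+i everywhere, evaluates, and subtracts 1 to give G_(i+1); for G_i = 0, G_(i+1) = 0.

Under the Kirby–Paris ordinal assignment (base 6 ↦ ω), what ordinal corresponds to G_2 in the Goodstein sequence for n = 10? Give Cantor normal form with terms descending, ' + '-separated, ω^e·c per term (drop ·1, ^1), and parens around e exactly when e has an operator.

ω·2

10 —HB4→ 2·4 + 2 —bump→ 2·5 + 2 = 12 —(−1)→ 11
11 —HB5→ 2·5 + 1 —bump→ 2·6 + 1 = 13 —(−1)→ 12
12 —HB6→ 2·6 —bump→ 2·7 = 14 —(−1)→ 13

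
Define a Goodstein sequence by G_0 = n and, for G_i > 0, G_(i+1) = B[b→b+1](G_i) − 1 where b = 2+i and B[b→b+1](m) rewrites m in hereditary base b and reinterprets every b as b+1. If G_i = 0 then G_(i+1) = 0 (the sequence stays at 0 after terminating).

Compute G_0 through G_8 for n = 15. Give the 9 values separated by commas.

15, 111, 1283, 18752, 326593, 6588344, 150994943, 3524450280, 100077777775

G_0 = 15. HB_2(15) = 2^(2 + 1) + 2^2 + 2 + 1. Bump = 112. G_1 = 111.
G_1 = 111. HB_3(111) = 3^(3 + 1) + 3^3 + 3. Bump = 1284. G_2 = 1283.
G_2 = 1283. HB_4(1283) = 4^(4 + 1) + 4^4 + 3. Bump = 18753. G_3 = 18752.
G_3 = 18752. HB_5(18752) = 5^(5 + 1) + 5^5 + 2. Bump = 326594. G_4 = 326593.
G_4 = 326593. HB_6(326593) = 6^(6 + 1) + 6^6 + 1. Bump = 6588345. G_5 = 6588344.
G_5 = 6588344. HB_7(6588344) = 7^(7 + 1) + 7^7. Bump = 150994944. G_6 = 150994943.
G_6 = 150994943. HB_8(150994943) = 8^(8 + 1) + 7·8^7 + 7·8^6 + 7·8^5 + 7·8^4 + 7·8^3 + 7·8^2 + 7·8 + 7. Bump = 3524450281. G_7 = 3524450280.
G_7 = 3524450280. HB_9(3524450280) = 9^(9 + 1) + 7·9^7 + 7·9^6 + 7·9^5 + 7·9^4 + 7·9^3 + 7·9^2 + 7·9 + 6. Bump = 100077777776. G_8 = 100077777775.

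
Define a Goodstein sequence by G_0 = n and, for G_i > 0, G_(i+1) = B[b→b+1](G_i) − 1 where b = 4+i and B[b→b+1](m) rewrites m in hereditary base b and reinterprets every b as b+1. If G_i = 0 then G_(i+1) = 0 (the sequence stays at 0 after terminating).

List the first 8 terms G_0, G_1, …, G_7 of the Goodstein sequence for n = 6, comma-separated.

6, 6, 6, 6, 5, 4, 3, 2

base 4: 6 = 4 + 2; at 5: 5 + 2 = 7; next = 6
base 5: 6 = 5 + 1; at 6: 6 + 1 = 7; next = 6
base 6: 6 = 6; at 7: 7 = 7; next = 6
base 7: 6 = 6; at 8: 6 = 6; next = 5
base 8: 5 = 5; at 9: 5 = 5; next = 4
base 9: 4 = 4; at 10: 4 = 4; next = 3
base 10: 3 = 3; at 11: 3 = 3; next = 2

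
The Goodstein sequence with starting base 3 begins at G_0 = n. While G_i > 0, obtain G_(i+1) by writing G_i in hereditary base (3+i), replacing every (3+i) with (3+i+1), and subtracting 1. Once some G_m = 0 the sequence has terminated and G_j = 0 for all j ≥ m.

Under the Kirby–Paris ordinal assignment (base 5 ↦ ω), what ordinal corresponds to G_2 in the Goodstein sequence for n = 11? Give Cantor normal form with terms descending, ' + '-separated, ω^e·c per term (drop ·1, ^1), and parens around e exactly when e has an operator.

ω^2

[0] 11 ≡ 3^2 + 2 (base 3). Lift 4: 18. −1: 17.
[1] 17 ≡ 4^2 + 1 (base 4). Lift 5: 26. −1: 25.
[2] 25 ≡ 5^2 (base 5). Lift 6: 36. −1: 35.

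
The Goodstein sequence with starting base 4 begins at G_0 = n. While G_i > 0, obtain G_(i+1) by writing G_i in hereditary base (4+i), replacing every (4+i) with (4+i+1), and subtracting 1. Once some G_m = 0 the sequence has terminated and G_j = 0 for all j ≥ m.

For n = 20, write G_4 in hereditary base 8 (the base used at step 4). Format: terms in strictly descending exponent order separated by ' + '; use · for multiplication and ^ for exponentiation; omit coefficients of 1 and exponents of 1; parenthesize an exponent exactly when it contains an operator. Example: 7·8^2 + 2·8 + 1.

20 —HB4→ 4^2 + 4 —bump→ 5^2 + 5 = 30 —(−1)→ 29
29 —HB5→ 5^2 + 4 —bump→ 6^2 + 4 = 40 —(−1)→ 39
39 —HB6→ 6^2 + 3 —bump→ 7^2 + 3 = 52 —(−1)→ 51
51 —HB7→ 7^2 + 2 —bump→ 8^2 + 2 = 66 —(−1)→ 65
65 —HB8→ 8^2 + 1 —bump→ 9^2 + 1 = 82 —(−1)→ 81

8^2 + 1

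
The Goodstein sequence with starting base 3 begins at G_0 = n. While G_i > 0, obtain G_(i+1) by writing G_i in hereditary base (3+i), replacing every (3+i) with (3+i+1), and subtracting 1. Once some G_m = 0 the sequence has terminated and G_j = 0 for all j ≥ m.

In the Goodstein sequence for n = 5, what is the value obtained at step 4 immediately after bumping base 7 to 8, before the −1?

step 0: 5 = 3 + 2; sub 4 for 3: 4 + 2; = 6; G_1 = 6−1 = 5
step 1: 5 = 4 + 1; sub 5 for 4: 5 + 1; = 6; G_2 = 6−1 = 5
step 2: 5 = 5; sub 6 for 5: 6; = 6; G_3 = 6−1 = 5
step 3: 5 = 5; sub 7 for 6: 5; = 5; G_4 = 5−1 = 4
step 4: 4 = 4; sub 8 for 7: 4; = 4; G_5 = 4−1 = 3

4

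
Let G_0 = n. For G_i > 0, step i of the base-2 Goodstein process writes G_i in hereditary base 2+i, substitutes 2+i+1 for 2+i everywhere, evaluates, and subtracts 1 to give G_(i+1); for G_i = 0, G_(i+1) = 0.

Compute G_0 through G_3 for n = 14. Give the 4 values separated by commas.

step 0: 14 = 2^(2 + 1) + 2^2 + 2; sub 3 for 2: 3^(3 + 1) + 3^3 + 3; = 111; G_1 = 111−1 = 110
step 1: 110 = 3^(3 + 1) + 3^3 + 2; sub 4 for 3: 4^(4 + 1) + 4^4 + 2; = 1282; G_2 = 1282−1 = 1281
step 2: 1281 = 4^(4 + 1) + 4^4 + 1; sub 5 for 4: 5^(5 + 1) + 5^5 + 1; = 18751; G_3 = 18751−1 = 18750

14, 110, 1281, 18750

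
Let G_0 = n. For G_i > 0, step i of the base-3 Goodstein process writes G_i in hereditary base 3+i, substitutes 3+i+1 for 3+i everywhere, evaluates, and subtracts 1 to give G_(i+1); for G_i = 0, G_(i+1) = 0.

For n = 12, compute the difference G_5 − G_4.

step 0: 12 = 3^2 + 3; sub 4 for 3: 4^2 + 4; = 20; G_1 = 20−1 = 19
step 1: 19 = 4^2 + 3; sub 5 for 4: 5^2 + 3; = 28; G_2 = 28−1 = 27
step 2: 27 = 5^2 + 2; sub 6 for 5: 6^2 + 2; = 38; G_3 = 38−1 = 37
step 3: 37 = 6^2 + 1; sub 7 for 6: 7^2 + 1; = 50; G_4 = 50−1 = 49
step 4: 49 = 7^2; sub 8 for 7: 8^2; = 64; G_5 = 64−1 = 63

14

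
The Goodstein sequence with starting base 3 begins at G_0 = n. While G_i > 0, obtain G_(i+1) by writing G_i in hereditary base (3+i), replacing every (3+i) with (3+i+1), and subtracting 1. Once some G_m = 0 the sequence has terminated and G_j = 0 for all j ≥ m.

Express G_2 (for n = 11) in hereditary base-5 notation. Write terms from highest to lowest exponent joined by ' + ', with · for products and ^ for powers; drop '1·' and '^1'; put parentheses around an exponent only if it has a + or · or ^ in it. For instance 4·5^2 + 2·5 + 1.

5^2

11 —HB3→ 3^2 + 2 —bump→ 4^2 + 2 = 18 —(−1)→ 17
17 —HB4→ 4^2 + 1 —bump→ 5^2 + 1 = 26 —(−1)→ 25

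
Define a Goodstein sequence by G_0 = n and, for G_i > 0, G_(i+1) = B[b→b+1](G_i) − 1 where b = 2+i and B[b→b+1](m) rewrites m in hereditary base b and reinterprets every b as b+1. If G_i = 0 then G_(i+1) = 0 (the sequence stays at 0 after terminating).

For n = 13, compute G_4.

[0] 13 ≡ 2^(2 + 1) + 2^2 + 1 (base 2). Lift 3: 109. −1: 108.
[1] 108 ≡ 3^(3 + 1) + 3^3 (base 3). Lift 4: 1280. −1: 1279.
[2] 1279 ≡ 4^(4 + 1) + 3·4^3 + 3·4^2 + 3·4 + 3 (base 4). Lift 5: 16093. −1: 16092.
[3] 16092 ≡ 5^(5 + 1) + 3·5^3 + 3·5^2 + 3·5 + 2 (base 5). Lift 6: 280712. −1: 280711.
[4] 280711 ≡ 6^(6 + 1) + 3·6^3 + 3·6^2 + 3·6 + 1 (base 6). Lift 7: 5765999. −1: 5765998.

280711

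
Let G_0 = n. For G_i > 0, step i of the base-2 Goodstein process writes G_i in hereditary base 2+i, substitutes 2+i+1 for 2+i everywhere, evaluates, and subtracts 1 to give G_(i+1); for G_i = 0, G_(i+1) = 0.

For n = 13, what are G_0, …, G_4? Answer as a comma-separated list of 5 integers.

i=0: 13 = 2^(2 + 1) + 2^2 + 1 (b=2); 2→3: 3^(3 + 1) + 3^3 + 1 = 109; 109−1 = 108
i=1: 108 = 3^(3 + 1) + 3^3 (b=3); 3→4: 4^(4 + 1) + 4^4 = 1280; 1280−1 = 1279
i=2: 1279 = 4^(4 + 1) + 3·4^3 + 3·4^2 + 3·4 + 3 (b=4); 4→5: 5^(5 + 1) + 3·5^3 + 3·5^2 + 3·5 + 3 = 16093; 16093−1 = 16092
i=3: 16092 = 5^(5 + 1) + 3·5^3 + 3·5^2 + 3·5 + 2 (b=5); 5→6: 6^(6 + 1) + 3·6^3 + 3·6^2 + 3·6 + 2 = 280712; 280712−1 = 280711

13, 108, 1279, 16092, 280711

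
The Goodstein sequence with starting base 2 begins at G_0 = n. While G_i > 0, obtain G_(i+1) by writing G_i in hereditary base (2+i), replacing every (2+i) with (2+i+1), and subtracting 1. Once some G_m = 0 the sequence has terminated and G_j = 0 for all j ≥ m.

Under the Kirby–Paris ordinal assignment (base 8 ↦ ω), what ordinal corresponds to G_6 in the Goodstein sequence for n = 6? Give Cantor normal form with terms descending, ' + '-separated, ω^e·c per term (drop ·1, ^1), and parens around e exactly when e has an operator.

(0) 6|_2 = 2^2 + 2 ↦ 3^3 + 3|_3 = 30 ⇒ 29
(1) 29|_3 = 3^3 + 2 ↦ 4^4 + 2|_4 = 258 ⇒ 257
(2) 257|_4 = 4^4 + 1 ↦ 5^5 + 1|_5 = 3126 ⇒ 3125
(3) 3125|_5 = 5^5 ↦ 6^6|_6 = 46656 ⇒ 46655
(4) 46655|_6 = 5·6^5 + 5·6^4 + 5·6^3 + 5·6^2 + 5·6 + 5 ↦ 5·7^5 + 5·7^4 + 5·7^3 + 5·7^2 + 5·7 + 5|_7 = 98040 ⇒ 98039
(5) 98039|_7 = 5·7^5 + 5·7^4 + 5·7^3 + 5·7^2 + 5·7 + 4 ↦ 5·8^5 + 5·8^4 + 5·8^3 + 5·8^2 + 5·8 + 4|_8 = 187244 ⇒ 187243

ω^5·5 + ω^4·5 + ω^3·5 + ω^2·5 + ω·5 + 3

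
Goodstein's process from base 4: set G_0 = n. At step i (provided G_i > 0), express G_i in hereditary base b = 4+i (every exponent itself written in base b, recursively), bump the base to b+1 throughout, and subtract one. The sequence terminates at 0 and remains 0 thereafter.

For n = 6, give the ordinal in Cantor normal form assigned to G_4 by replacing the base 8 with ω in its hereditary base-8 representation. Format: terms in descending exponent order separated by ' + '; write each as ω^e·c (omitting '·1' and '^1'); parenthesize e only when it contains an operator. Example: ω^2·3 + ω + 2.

G_0=6  [base 4] 4 + 2  →[4↦5]→  5 + 2 = 7  −1 ⇒ G_1=6
G_1=6  [base 5] 5 + 1  →[5↦6]→  6 + 1 = 7  −1 ⇒ G_2=6
G_2=6  [base 6] 6  →[6↦7]→  7 = 7  −1 ⇒ G_3=6
G_3=6  [base 7] 6  →[7↦8]→  6 = 6  −1 ⇒ G_4=5
G_4=5  [base 8] 5  →[8↦9]→  5 = 5  −1 ⇒ G_5=4

5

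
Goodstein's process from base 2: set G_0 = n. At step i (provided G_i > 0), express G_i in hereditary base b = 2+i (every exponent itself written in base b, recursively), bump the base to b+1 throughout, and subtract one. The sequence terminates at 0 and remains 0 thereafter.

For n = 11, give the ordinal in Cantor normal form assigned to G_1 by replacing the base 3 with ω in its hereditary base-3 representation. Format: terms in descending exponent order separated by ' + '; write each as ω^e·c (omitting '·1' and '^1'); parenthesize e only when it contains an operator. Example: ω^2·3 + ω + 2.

ω^(ω + 1) + ω

base 2: 11 = 2^(2 + 1) + 2 + 1; at 3: 3^(3 + 1) + 3 + 1 = 85; next = 84
base 3: 84 = 3^(3 + 1) + 3; at 4: 4^(4 + 1) + 4 = 1028; next = 1027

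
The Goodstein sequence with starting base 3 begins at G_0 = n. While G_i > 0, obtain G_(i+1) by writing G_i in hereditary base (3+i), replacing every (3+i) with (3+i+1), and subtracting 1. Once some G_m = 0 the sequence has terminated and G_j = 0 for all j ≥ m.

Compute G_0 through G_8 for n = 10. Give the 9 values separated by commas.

10, 16, 24, 27, 30, 33, 36, 39, 41

G_0 = 10. HB_3(10) = 3^2 + 1. Bump = 17. G_1 = 16.
G_1 = 16. HB_4(16) = 4^2. Bump = 25. G_2 = 24.
G_2 = 24. HB_5(24) = 4·5 + 4. Bump = 28. G_3 = 27.
G_3 = 27. HB_6(27) = 4·6 + 3. Bump = 31. G_4 = 30.
G_4 = 30. HB_7(30) = 4·7 + 2. Bump = 34. G_5 = 33.
G_5 = 33. HB_8(33) = 4·8 + 1. Bump = 37. G_6 = 36.
G_6 = 36. HB_9(36) = 4·9. Bump = 40. G_7 = 39.
G_7 = 39. HB_10(39) = 3·10 + 9. Bump = 42. G_8 = 41.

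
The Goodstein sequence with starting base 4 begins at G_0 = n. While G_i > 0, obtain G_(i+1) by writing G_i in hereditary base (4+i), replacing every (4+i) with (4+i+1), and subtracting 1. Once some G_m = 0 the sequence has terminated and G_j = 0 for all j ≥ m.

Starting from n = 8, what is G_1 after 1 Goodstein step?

G_0=8  [base 4] 2·4  →[4↦5]→  2·5 = 10  −1 ⇒ G_1=9
G_1=9  [base 5] 5 + 4  →[5↦6]→  6 + 4 = 10  −1 ⇒ G_2=9

9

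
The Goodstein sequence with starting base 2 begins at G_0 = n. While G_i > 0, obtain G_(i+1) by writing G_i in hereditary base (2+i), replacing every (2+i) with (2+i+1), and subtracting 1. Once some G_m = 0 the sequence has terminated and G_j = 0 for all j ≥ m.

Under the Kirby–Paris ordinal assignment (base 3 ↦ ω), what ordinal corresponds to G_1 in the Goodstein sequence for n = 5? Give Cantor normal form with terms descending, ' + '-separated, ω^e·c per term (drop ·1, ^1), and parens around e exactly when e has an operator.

G_0 = 5. HB_2(5) = 2^2 + 1. Bump = 28. G_1 = 27.
G_1 = 27. HB_3(27) = 3^3. Bump = 256. G_2 = 255.

ω^ω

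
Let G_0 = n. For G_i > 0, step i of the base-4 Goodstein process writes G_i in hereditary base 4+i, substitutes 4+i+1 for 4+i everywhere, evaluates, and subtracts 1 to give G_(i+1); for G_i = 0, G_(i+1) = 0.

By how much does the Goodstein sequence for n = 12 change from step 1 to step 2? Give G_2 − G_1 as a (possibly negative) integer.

12 —HB4→ 3·4 —bump→ 3·5 = 15 —(−1)→ 14
14 —HB5→ 2·5 + 4 —bump→ 2·6 + 4 = 16 —(−1)→ 15

1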